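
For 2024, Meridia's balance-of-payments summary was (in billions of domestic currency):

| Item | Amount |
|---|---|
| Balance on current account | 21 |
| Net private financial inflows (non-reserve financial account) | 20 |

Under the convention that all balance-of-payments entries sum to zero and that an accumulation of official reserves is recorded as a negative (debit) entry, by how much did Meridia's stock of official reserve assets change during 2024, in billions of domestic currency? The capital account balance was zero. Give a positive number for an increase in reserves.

41

Official reserve transactions balance = -(21 + 20) = -41
An accumulation of reserves is recorded as a debit (negative entry), so the change in the stock of reserves is the negative of that balance.
Change in official reserves = -(-41) = 41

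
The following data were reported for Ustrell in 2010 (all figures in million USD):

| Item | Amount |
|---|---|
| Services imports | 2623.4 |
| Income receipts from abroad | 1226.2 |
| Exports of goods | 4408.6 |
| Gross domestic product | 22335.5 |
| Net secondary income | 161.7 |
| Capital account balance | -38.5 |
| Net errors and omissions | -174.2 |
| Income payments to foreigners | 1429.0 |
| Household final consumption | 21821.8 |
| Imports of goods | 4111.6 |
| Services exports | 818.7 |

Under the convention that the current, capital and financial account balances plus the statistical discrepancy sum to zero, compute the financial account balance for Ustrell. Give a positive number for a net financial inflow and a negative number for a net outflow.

Goods balance = 4408.6 - 4111.6 = 297.0
Services balance = 818.7 - 2623.4 = -1804.7
Trade balance (goods + services) = 297.0 + (-1804.7) = -1507.7
Net primary income = 1226.2 - 1429.0 = -202.8
Net secondary income = 161.7
Current account = -1507.7 + (-202.8) + 161.7 = -1548.8
Financial account = -(-1548.8 + (-38.5) + (-174.2)) = 1761.5

1761.5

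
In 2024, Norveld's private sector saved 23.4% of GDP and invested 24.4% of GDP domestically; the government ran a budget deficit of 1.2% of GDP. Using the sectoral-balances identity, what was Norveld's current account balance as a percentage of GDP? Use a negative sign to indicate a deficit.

-2.2

By the sectoral-balances identity, CA = (S_private - I) + (T - G).
Private balance = 23.4 - 24.4 = -1.0
Government balance (T - G) = -1.2
CA = -1.0 + (-1.2) = -2.2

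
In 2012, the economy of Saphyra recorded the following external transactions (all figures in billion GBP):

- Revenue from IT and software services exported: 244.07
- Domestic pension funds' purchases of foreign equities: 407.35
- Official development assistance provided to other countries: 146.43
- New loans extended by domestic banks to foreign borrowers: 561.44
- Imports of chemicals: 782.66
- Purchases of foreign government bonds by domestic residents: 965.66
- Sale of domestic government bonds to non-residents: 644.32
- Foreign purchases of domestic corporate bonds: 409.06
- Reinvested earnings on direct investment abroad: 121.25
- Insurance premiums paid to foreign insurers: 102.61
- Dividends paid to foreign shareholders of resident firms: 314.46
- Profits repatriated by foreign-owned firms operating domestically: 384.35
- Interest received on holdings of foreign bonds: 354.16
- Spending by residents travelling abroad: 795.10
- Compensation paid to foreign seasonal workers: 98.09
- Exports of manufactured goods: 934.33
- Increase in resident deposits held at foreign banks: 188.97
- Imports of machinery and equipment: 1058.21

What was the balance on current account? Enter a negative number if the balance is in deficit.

-2028.10

Goods: 934.33 - 1058.21 - 782.66 = -906.54
Services: -102.61 + 244.07 - 795.10 = -653.64
Primary income: 121.25 - 384.35 - 98.09 - 314.46 + 354.16 = -321.49
Secondary income: -146.43
Current account = (-906.54) + (-653.64) + (-321.49) + (-146.43) = -2028.10
(Excluded from the current account — financial account: domestic pension funds' purchases of foreign equities 407.35, new loans extended by domestic banks to foreign borrowers 561.44, purchases of foreign government bonds by domestic residents 965.66, sale of domestic government bonds to non-residents 644.32, foreign purchases of domestic corporate bonds 409.06, increase in resident deposits held at foreign banks 188.97.)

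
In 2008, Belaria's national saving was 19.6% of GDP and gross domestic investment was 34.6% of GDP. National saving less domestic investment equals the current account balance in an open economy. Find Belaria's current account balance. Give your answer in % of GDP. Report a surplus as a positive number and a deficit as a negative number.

CA = S - I = 19.6 - 34.6 = -15.0

-15.0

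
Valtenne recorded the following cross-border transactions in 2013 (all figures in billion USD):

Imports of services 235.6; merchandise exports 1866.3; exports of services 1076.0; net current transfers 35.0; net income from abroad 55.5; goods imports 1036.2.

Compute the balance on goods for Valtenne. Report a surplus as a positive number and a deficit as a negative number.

Goods balance = 1866.3 - 1036.2 = 830.1

830.1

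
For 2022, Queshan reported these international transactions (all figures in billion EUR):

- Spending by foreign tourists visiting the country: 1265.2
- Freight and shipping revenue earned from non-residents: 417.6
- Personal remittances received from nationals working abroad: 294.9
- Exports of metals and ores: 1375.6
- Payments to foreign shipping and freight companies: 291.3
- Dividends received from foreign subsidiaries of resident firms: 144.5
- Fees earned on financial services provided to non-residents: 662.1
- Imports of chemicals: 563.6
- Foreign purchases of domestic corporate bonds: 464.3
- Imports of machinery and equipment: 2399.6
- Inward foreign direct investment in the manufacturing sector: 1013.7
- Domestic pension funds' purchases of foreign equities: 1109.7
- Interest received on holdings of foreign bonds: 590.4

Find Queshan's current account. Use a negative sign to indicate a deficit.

Goods: -2399.6 - 563.6 + 1375.6 = -1587.6
Services: 417.6 - 291.3 + 662.1 + 1265.2 = 2053.6
Primary income: 144.5 + 590.4 = 734.9
Secondary income: 294.9
Current account = (-1587.6) + 2053.6 + 734.9 + 294.9 = 1495.8
(Excluded from the current account — financial account: foreign purchases of domestic corporate bonds 464.3, inward foreign direct investment in the manufacturing sector 1013.7, domestic pension funds' purchases of foreign equities 1109.7.)

1495.8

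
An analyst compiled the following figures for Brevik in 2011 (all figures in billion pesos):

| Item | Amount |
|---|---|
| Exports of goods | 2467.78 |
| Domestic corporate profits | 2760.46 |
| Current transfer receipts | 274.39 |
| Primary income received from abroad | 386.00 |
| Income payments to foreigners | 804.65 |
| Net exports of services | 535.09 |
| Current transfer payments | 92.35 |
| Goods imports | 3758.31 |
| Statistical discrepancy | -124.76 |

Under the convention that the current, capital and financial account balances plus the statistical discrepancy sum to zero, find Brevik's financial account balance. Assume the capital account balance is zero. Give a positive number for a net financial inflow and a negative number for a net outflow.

1116.81

Goods balance = 2467.78 - 3758.31 = -1290.53
Services balance = 535.09
Trade balance (goods + services) = -1290.53 + 535.09 = -755.44
Net primary income = 386.00 - 804.65 = -418.65
Net secondary income = 274.39 - 92.35 = 182.04
Current account = -755.44 + (-418.65) + 182.04 = -992.05
Financial account = -(-992.05 + (-124.76)) = 1116.81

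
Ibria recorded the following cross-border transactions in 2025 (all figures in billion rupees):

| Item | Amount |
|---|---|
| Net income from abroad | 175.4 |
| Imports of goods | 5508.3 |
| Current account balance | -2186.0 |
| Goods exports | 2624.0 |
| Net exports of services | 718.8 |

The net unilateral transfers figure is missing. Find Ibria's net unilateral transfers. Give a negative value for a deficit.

-195.9

Current account = goods balance + services balance + net primary income + net secondary income
Sum of the known components = -1990.1
Net unilateral transfers = CA - (known components) = -2186.0 - (-1990.1) = -195.9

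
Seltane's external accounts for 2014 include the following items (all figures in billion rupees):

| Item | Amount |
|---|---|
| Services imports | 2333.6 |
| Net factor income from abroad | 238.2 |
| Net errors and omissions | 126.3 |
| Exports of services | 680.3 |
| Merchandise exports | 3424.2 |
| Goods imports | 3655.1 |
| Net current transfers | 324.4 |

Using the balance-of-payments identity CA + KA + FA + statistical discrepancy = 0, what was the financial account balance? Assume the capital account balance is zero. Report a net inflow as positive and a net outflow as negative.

Goods balance = 3424.2 - 3655.1 = -230.9
Services balance = 680.3 - 2333.6 = -1653.3
Trade balance (goods + services) = -230.9 + (-1653.3) = -1884.2
Net primary income = 238.2
Net secondary income = 324.4
Current account = -1884.2 + 238.2 + 324.4 = -1321.6
Financial account = -(-1321.6 + 126.3) = 1195.3

1195.3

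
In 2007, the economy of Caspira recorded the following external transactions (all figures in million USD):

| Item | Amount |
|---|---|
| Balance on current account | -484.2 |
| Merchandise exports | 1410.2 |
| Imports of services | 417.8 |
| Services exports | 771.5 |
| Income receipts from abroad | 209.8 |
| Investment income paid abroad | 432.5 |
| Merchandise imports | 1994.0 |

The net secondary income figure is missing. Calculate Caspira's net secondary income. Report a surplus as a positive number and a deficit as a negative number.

Current account = goods balance + services balance + net primary income + net secondary income
Sum of the known components = -452.8
Net secondary income = CA - (known components) = -484.2 - (-452.8) = -31.4

-31.4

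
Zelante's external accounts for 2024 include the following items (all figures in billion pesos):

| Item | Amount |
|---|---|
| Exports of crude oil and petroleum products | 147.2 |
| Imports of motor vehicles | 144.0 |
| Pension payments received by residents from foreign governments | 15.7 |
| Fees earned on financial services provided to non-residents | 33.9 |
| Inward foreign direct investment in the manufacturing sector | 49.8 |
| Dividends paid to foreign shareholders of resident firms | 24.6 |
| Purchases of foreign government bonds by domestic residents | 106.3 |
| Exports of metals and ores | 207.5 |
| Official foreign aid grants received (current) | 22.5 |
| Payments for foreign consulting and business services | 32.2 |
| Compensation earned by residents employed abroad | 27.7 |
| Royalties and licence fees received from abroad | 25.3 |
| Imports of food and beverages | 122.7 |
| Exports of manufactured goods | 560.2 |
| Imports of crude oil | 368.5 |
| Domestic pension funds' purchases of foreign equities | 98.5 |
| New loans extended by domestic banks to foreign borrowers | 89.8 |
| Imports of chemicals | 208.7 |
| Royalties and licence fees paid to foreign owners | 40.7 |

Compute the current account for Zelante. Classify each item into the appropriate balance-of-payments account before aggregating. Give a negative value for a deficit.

98.6

Goods: -144.0 + 560.2 - 208.7 + 207.5 - 368.5 + 147.2 - 122.7 = 71.0
Services: -32.2 + 25.3 + 33.9 - 40.7 = -13.7
Primary income: 27.7 - 24.6 = 3.1
Secondary income: 22.5 + 15.7 = 38.2
Current account = 71.0 + (-13.7) + 3.1 + 38.2 = 98.6
(Excluded from the current account — financial account: inward foreign direct investment in the manufacturing sector 49.8, purchases of foreign government bonds by domestic residents 106.3, domestic pension funds' purchases of foreign equities 98.5, new loans extended by domestic banks to foreign borrowers 89.8.)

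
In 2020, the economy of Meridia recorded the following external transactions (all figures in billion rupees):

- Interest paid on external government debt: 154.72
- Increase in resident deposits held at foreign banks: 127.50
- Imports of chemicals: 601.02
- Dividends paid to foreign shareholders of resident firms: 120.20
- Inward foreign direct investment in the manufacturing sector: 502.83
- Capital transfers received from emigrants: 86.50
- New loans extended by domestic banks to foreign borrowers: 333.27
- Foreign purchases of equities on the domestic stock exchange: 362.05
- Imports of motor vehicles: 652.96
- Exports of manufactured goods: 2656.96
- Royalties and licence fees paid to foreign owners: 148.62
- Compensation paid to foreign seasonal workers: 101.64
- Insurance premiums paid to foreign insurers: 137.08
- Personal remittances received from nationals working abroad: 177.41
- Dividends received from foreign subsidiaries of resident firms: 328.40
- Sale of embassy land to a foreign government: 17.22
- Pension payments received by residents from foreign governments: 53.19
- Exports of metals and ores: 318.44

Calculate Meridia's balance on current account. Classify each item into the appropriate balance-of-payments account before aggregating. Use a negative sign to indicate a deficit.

Goods: 2656.96 + 318.44 - 601.02 - 652.96 = 1721.42
Services: -148.62 - 137.08 = -285.70
Primary income: -154.72 + 328.40 - 120.20 - 101.64 = -48.16
Secondary income: 177.41 + 53.19 = 230.60
Current account = 1721.42 + (-285.70) + (-48.16) + 230.60 = 1618.16
(Excluded from the current account — financial account: increase in resident deposits held at foreign banks 127.50, inward foreign direct investment in the manufacturing sector 502.83, new loans extended by domestic banks to foreign borrowers 333.27, foreign purchases of equities on the domestic stock exchange 362.05; capital account: capital transfers received from emigrants 86.50, sale of embassy land to a foreign government 17.22.)

1618.16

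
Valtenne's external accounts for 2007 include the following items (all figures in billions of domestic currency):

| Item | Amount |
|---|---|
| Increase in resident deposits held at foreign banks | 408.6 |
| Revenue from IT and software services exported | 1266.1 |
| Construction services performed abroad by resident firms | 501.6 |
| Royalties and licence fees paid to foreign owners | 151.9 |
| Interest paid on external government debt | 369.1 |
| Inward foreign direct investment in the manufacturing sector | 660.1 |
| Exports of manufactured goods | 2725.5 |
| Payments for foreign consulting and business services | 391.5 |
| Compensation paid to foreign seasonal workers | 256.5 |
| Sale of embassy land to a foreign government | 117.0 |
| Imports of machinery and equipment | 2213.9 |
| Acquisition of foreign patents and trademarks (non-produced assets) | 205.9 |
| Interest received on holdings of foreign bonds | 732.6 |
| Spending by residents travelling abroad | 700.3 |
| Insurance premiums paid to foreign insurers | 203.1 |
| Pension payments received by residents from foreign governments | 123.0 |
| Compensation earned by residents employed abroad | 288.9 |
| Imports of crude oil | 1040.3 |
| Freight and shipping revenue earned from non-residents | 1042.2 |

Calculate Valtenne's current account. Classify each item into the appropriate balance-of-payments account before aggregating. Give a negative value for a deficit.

1353.3

Goods: 2725.5 - 1040.3 - 2213.9 = -528.7
Services: -700.3 + 501.6 - 391.5 - 203.1 + 1042.2 - 151.9 + 1266.1 = 1363.1
Primary income: -256.5 + 288.9 - 369.1 + 732.6 = 395.9
Secondary income: 123.0
Current account = (-528.7) + 1363.1 + 395.9 + 123.0 = 1353.3
(Excluded from the current account — financial account: increase in resident deposits held at foreign banks 408.6, inward foreign direct investment in the manufacturing sector 660.1; capital account: sale of embassy land to a foreign government 117.0, acquisition of foreign patents and trademarks (non-produced assets) 205.9.)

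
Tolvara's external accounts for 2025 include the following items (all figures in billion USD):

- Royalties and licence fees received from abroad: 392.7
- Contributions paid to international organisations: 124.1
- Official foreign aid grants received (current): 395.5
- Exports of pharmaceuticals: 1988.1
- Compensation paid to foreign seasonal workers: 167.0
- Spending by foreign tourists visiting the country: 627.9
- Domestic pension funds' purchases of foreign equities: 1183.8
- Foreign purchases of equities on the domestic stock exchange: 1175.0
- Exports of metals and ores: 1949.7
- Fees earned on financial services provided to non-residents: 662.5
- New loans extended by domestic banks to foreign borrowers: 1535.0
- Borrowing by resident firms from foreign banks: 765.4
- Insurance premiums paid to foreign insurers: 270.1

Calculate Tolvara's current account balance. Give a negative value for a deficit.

5455.2

Goods: 1949.7 + 1988.1 = 3937.8
Services: 662.5 - 270.1 + 627.9 + 392.7 = 1413.0
Primary income: -167.0
Secondary income: -124.1 + 395.5 = 271.4
Current account = 3937.8 + 1413.0 + (-167.0) + 271.4 = 5455.2
(Excluded from the current account — financial account: domestic pension funds' purchases of foreign equities 1183.8, foreign purchases of equities on the domestic stock exchange 1175.0, new loans extended by domestic banks to foreign borrowers 1535.0, borrowing by resident firms from foreign banks 765.4.)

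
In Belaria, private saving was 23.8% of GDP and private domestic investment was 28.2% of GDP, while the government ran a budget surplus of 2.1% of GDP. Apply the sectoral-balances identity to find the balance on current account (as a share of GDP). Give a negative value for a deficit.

-2.3

By the sectoral-balances identity, CA = (S_private - I) + (T - G).
Private balance = 23.8 - 28.2 = -4.4
Government balance (T - G) = 2.1
CA = -4.4 + 2.1 = -2.3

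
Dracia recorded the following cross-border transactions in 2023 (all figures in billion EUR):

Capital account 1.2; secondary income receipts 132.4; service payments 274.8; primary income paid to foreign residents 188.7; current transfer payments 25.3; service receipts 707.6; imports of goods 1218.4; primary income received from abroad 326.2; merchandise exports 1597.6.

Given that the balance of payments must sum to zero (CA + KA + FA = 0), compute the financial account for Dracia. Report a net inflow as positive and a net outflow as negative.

Goods balance = 1597.6 - 1218.4 = 379.2
Services balance = 707.6 - 274.8 = 432.8
Trade balance (goods + services) = 379.2 + 432.8 = 812.0
Net primary income = 326.2 - 188.7 = 137.5
Net secondary income = 132.4 - 25.3 = 107.1
Current account = 812.0 + 137.5 + 107.1 = 1056.6
Financial account = -(1056.6 + 1.2) = -1057.8

-1057.8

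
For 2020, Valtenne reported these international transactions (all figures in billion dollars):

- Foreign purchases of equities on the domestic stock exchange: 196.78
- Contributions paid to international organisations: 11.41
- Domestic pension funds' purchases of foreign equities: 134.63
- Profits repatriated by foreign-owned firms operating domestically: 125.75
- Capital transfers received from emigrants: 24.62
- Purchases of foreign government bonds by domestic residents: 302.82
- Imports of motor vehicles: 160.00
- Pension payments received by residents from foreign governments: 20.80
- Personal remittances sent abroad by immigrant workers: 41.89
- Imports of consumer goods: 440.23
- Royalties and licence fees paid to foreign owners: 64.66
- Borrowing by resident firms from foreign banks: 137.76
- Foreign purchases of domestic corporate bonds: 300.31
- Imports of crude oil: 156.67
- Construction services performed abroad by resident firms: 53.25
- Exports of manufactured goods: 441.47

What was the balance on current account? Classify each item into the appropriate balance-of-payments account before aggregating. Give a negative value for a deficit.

Goods: 441.47 - 156.67 - 440.23 - 160.00 = -315.43
Services: -64.66 + 53.25 = -11.41
Primary income: -125.75
Secondary income: -41.89 - 11.41 + 20.80 = -32.50
Current account = (-315.43) + (-11.41) + (-125.75) + (-32.50) = -485.09
(Excluded from the current account — financial account: foreign purchases of equities on the domestic stock exchange 196.78, domestic pension funds' purchases of foreign equities 134.63, purchases of foreign government bonds by domestic residents 302.82, borrowing by resident firms from foreign banks 137.76, foreign purchases of domestic corporate bonds 300.31; capital account: capital transfers received from emigrants 24.62.)

-485.09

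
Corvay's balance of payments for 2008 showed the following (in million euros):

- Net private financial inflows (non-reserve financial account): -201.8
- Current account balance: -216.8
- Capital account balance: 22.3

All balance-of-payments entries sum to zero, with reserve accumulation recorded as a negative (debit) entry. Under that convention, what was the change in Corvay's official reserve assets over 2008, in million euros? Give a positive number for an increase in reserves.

-396.3

Official reserve transactions balance = -((-216.8) + 22.3 + (-201.8)) = 396.3
An accumulation of reserves is recorded as a debit (negative entry), so the change in the stock of reserves is the negative of that balance.
Change in official reserves = -(396.3) = -396.3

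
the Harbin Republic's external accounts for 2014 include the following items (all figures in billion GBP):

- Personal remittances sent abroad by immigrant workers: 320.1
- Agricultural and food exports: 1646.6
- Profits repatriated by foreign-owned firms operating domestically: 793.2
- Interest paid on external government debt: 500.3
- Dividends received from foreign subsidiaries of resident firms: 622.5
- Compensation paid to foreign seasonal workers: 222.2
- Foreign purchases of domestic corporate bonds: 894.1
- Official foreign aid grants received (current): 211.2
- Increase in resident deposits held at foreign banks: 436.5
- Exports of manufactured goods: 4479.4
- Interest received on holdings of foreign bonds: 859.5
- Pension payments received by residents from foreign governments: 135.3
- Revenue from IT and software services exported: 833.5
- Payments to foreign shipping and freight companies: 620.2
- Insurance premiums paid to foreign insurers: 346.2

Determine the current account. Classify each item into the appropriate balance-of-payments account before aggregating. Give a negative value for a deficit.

Goods: 4479.4 + 1646.6 = 6126.0
Services: -620.2 - 346.2 + 833.5 = -132.9
Primary income: 622.5 - 500.3 + 859.5 - 793.2 - 222.2 = -33.7
Secondary income: 135.3 - 320.1 + 211.2 = 26.4
Current account = 6126.0 + (-132.9) + (-33.7) + 26.4 = 5985.8
(Excluded from the current account — financial account: foreign purchases of domestic corporate bonds 894.1, increase in resident deposits held at foreign banks 436.5.)

5985.8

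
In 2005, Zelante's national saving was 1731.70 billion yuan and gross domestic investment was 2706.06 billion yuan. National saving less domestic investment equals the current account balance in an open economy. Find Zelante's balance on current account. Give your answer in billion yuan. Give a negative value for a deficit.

-974.36

CA = S - I = 1731.70 - 2706.06 = -974.36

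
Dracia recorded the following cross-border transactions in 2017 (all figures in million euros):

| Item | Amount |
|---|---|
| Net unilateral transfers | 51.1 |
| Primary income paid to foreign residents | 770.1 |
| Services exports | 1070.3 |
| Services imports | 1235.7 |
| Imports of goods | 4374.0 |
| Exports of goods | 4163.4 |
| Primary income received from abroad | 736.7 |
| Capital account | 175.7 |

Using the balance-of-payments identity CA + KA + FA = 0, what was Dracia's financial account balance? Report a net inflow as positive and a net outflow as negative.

Goods balance = 4163.4 - 4374.0 = -210.6
Services balance = 1070.3 - 1235.7 = -165.4
Trade balance (goods + services) = -210.6 + (-165.4) = -376.0
Net primary income = 736.7 - 770.1 = -33.4
Net secondary income = 51.1
Current account = -376.0 + (-33.4) + 51.1 = -358.3
Financial account = -(-358.3 + 175.7) = 182.6

182.6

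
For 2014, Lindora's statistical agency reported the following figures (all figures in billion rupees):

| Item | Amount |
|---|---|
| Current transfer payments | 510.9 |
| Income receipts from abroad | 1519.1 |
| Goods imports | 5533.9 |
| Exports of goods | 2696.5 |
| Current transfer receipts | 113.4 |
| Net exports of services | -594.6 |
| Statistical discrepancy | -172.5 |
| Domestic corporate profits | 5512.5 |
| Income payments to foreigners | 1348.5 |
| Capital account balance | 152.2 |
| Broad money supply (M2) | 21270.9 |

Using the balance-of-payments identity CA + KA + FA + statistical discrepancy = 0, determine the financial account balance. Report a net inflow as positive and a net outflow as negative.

Goods balance = 2696.5 - 5533.9 = -2837.4
Services balance = -594.6
Trade balance (goods + services) = -2837.4 + (-594.6) = -3432.0
Net primary income = 1519.1 - 1348.5 = 170.6
Net secondary income = 113.4 - 510.9 = -397.5
Current account = -3432.0 + 170.6 + (-397.5) = -3658.9
Financial account = -(-3658.9 + 152.2 + (-172.5)) = 3679.2

3679.2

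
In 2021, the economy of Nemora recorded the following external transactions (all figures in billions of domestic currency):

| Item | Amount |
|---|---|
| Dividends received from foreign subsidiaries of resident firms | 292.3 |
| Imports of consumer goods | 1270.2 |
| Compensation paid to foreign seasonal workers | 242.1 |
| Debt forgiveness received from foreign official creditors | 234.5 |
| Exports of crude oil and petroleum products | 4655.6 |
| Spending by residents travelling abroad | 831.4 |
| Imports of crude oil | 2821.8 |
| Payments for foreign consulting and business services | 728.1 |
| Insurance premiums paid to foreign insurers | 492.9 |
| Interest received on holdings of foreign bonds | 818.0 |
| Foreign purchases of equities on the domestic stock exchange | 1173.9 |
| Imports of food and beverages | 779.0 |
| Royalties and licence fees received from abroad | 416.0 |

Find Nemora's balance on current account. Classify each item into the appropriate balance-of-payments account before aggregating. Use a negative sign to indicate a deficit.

-983.6

Goods: 4655.6 - 779.0 - 2821.8 - 1270.2 = -215.4
Services: -492.9 - 831.4 - 728.1 + 416.0 = -1636.4
Primary income: -242.1 + 292.3 + 818.0 = 868.2
Current account = (-215.4) + (-1636.4) + 868.2 = -983.6
(Excluded from the current account — capital account: debt forgiveness received from foreign official creditors 234.5; financial account: foreign purchases of equities on the domestic stock exchange 1173.9.)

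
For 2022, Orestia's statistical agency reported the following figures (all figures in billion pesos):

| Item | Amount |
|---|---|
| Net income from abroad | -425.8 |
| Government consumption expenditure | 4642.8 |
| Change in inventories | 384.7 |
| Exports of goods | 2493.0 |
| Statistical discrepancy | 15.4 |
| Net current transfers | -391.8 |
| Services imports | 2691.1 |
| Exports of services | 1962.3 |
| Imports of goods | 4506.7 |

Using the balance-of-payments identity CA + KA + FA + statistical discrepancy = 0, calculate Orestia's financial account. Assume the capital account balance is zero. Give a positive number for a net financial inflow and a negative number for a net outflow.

3544.7

Goods balance = 2493.0 - 4506.7 = -2013.7
Services balance = 1962.3 - 2691.1 = -728.8
Trade balance (goods + services) = -2013.7 + (-728.8) = -2742.5
Net primary income = -425.8
Net secondary income = -391.8
Current account = -2742.5 + (-425.8) + (-391.8) = -3560.1
Financial account = -(-3560.1 + 15.4) = 3544.7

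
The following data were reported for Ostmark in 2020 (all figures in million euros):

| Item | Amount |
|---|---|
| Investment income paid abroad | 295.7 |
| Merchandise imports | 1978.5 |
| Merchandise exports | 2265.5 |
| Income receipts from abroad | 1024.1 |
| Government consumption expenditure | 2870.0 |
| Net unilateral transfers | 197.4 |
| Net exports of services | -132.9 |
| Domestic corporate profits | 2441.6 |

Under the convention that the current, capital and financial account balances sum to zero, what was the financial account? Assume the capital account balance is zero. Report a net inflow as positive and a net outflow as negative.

Goods balance = 2265.5 - 1978.5 = 287.0
Services balance = -132.9
Trade balance (goods + services) = 287.0 + (-132.9) = 154.1
Net primary income = 1024.1 - 295.7 = 728.4
Net secondary income = 197.4
Current account = 154.1 + 728.4 + 197.4 = 1079.9
Financial account = -(1079.9) = -1079.9

-1079.9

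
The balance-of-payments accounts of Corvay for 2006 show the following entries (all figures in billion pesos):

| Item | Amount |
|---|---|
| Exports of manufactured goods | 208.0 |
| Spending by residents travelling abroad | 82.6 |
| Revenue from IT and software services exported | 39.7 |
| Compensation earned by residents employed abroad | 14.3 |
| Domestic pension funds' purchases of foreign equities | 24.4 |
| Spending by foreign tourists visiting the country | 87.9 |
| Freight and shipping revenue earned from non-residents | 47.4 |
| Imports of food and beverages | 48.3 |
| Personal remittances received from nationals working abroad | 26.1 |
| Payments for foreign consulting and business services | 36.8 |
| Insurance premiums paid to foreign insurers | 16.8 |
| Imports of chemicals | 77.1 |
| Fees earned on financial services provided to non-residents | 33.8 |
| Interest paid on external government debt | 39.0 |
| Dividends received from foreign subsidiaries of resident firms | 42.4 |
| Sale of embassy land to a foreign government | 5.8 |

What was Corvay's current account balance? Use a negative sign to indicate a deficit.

Goods: 208.0 - 77.1 - 48.3 = 82.6
Services: 33.8 - 36.8 + 87.9 + 39.7 - 82.6 + 47.4 - 16.8 = 72.6
Primary income: 42.4 + 14.3 - 39.0 = 17.7
Secondary income: 26.1
Current account = 82.6 + 72.6 + 17.7 + 26.1 = 199.0
(Excluded from the current account — financial account: domestic pension funds' purchases of foreign equities 24.4; capital account: sale of embassy land to a foreign government 5.8.)

199.0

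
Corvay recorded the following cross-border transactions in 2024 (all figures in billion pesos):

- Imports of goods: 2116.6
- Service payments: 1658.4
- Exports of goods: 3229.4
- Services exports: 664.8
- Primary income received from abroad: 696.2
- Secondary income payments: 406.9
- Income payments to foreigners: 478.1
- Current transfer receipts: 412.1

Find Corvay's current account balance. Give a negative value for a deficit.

Goods balance = 3229.4 - 2116.6 = 1112.8
Services balance = 664.8 - 1658.4 = -993.6
Trade balance (goods + services) = 1112.8 + (-993.6) = 119.2
Net primary income = 696.2 - 478.1 = 218.1
Net secondary income = 412.1 - 406.9 = 5.2
Current account = 119.2 + 218.1 + 5.2 = 342.5

342.5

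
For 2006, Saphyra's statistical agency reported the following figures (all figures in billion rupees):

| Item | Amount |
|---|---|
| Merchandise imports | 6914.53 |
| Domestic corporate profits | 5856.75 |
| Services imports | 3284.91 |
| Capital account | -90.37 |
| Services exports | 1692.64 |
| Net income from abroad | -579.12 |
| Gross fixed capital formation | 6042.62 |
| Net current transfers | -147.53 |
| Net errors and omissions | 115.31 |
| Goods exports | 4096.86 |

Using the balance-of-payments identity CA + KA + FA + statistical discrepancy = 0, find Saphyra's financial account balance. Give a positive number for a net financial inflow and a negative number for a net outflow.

Goods balance = 4096.86 - 6914.53 = -2817.67
Services balance = 1692.64 - 3284.91 = -1592.27
Trade balance (goods + services) = -2817.67 + (-1592.27) = -4409.94
Net primary income = -579.12
Net secondary income = -147.53
Current account = -4409.94 + (-579.12) + (-147.53) = -5136.59
Financial account = -(-5136.59 + (-90.37) + 115.31) = 5111.65

5111.65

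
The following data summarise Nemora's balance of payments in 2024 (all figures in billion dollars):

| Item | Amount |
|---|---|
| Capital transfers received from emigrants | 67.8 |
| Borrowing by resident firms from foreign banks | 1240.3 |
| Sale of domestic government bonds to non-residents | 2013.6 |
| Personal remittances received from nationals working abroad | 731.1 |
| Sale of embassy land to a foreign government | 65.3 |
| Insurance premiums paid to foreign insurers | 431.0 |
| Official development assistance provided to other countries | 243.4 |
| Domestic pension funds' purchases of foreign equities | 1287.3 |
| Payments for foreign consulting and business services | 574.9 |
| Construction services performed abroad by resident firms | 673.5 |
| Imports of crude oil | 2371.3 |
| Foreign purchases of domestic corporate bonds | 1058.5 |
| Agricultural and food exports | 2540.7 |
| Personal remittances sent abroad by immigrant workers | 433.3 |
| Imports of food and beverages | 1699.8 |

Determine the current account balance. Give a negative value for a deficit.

Goods: -2371.3 - 1699.8 + 2540.7 = -1530.4
Services: -574.9 + 673.5 - 431.0 = -332.4
Secondary income: -243.4 - 433.3 + 731.1 = 54.4
Current account = (-1530.4) + (-332.4) + 54.4 = -1808.4
(Excluded from the current account — capital account: capital transfers received from emigrants 67.8, sale of embassy land to a foreign government 65.3; financial account: borrowing by resident firms from foreign banks 1240.3, sale of domestic government bonds to non-residents 2013.6, domestic pension funds' purchases of foreign equities 1287.3, foreign purchases of domestic corporate bonds 1058.5.)

-1808.4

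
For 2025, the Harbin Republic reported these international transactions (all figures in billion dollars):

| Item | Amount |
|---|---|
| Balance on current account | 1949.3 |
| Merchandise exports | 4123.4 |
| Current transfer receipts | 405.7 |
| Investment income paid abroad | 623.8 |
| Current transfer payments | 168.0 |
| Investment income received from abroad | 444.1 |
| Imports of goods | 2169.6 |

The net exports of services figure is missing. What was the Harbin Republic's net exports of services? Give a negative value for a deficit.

Current account = goods balance + services balance + net primary income + net secondary income
Sum of the known components = 2011.8
Net exports of services = CA - (known components) = 1949.3 - 2011.8 = -62.5

-62.5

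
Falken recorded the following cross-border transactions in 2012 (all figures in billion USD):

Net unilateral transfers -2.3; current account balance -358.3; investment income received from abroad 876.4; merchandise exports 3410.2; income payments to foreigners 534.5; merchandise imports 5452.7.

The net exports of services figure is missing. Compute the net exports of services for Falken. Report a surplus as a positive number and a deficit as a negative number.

1344.6

Current account = goods balance + services balance + net primary income + net secondary income
Sum of the known components = -1702.9
Net exports of services = CA - (known components) = -358.3 - (-1702.9) = 1344.6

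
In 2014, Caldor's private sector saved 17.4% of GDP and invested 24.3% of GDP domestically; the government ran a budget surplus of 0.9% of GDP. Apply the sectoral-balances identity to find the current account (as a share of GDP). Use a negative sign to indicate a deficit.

-6.0

By the sectoral-balances identity, CA = (S_private - I) + (T - G).
Private balance = 17.4 - 24.3 = -6.9
Government balance (T - G) = 0.9
CA = -6.9 + 0.9 = -6.0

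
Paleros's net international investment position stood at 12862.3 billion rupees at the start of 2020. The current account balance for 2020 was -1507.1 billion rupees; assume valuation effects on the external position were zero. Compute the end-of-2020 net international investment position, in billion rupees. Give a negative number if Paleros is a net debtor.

With no valuation effects, change in NIIP = current account = -1507.1
End-of-year NIIP = 12862.3 + (-1507.1) = 11355.2

11355.2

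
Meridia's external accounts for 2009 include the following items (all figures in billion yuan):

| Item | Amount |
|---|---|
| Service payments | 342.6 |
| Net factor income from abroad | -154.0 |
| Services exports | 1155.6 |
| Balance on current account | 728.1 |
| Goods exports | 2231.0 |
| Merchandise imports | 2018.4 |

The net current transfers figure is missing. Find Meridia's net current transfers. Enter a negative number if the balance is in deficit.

Current account = goods balance + services balance + net primary income + net secondary income
Sum of the known components = 871.6
Net current transfers = CA - (known components) = 728.1 - 871.6 = -143.5

-143.5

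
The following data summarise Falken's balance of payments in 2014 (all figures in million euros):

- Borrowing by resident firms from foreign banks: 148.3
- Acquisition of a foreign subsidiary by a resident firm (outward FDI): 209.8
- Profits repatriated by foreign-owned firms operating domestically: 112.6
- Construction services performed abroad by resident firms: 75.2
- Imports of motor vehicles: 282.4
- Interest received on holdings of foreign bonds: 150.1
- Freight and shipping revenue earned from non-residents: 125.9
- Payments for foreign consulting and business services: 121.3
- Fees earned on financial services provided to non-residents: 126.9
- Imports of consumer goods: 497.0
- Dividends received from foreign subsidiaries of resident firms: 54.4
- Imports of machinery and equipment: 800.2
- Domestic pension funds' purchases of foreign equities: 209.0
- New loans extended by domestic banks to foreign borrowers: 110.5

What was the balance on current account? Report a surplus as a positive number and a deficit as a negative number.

Goods: -800.2 - 497.0 - 282.4 = -1579.6
Services: -121.3 + 126.9 + 125.9 + 75.2 = 206.7
Primary income: -112.6 + 54.4 + 150.1 = 91.9
Current account = (-1579.6) + 206.7 + 91.9 = -1281.0
(Excluded from the current account — financial account: borrowing by resident firms from foreign banks 148.3, acquisition of a foreign subsidiary by a resident firm (outward FDI) 209.8, domestic pension funds' purchases of foreign equities 209.0, new loans extended by domestic banks to foreign borrowers 110.5.)

-1281.0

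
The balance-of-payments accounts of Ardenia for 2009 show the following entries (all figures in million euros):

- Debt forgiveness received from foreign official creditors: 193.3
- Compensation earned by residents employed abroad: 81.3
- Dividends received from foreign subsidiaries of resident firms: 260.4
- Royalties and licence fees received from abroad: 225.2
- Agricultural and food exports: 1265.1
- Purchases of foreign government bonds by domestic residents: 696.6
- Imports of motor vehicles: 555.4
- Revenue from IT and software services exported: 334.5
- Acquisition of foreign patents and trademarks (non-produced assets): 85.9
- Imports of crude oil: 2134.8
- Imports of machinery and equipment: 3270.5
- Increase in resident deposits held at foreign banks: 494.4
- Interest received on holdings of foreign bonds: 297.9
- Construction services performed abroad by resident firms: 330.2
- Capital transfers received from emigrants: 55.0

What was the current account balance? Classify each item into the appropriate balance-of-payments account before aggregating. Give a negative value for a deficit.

Goods: -3270.5 - 2134.8 + 1265.1 - 555.4 = -4695.6
Services: 225.2 + 334.5 + 330.2 = 889.9
Primary income: 297.9 + 81.3 + 260.4 = 639.6
Current account = (-4695.6) + 889.9 + 639.6 = -3166.1
(Excluded from the current account — capital account: debt forgiveness received from foreign official creditors 193.3, acquisition of foreign patents and trademarks (non-produced assets) 85.9, capital transfers received from emigrants 55.0; financial account: purchases of foreign government bonds by domestic residents 696.6, increase in resident deposits held at foreign banks 494.4.)

-3166.1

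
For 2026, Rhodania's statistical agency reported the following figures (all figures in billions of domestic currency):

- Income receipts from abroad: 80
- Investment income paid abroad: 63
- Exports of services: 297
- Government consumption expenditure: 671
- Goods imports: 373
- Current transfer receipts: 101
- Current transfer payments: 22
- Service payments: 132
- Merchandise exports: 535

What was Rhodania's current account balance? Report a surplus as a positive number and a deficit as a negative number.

423

Goods balance = 535 - 373 = 162
Services balance = 297 - 132 = 165
Trade balance (goods + services) = 162 + 165 = 327
Net primary income = 80 - 63 = 17
Net secondary income = 101 - 22 = 79
Current account = 327 + 17 + 79 = 423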